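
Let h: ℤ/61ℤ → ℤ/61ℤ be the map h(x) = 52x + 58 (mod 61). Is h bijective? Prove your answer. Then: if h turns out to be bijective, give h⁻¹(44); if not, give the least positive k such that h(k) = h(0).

If h(x_1) = h(x_2), then 52x_1 ≡ 52x_2 (mod 61). Because gcd(52, 61) = 1, we may cancel 52 to get x_1 ≡ x_2 (mod 61).
We now compute 52⁻¹ mod 61 explicitly. Euclid's algorithm: 61 = 1·52 + 9, 52 = 5·9 + 7, 9 = 1·7 + 2, 7 = 3·2 + 1; back-substituting gives 1 = 27·52 − 23·61, so 52⁻¹ ≡ 27 (mod 61).
For any y ∈ ℤ/61ℤ, x = 27(y − 58) mod 61 satisfies h(x) = 52·27(y − 58) + 58 ≡ y (since 52·27 ≡ 1 mod 61). So every y has a preimage.
Thus h is bijective.
Since h is bijective, we compute h⁻¹(44): solve 52x + 58 ≡ 44 (mod 61), i.e. 52x ≡ 47 (mod 61).
Multiplying by 52⁻¹ = 27 gives x ≡ 27·47 = 1269 = 20·61 + 49 ≡ 49 (mod 61).
Check: h(49) = 52·49 + 58 = 2606 = 42·61 + 44 ≡ 44 (mod 61).

49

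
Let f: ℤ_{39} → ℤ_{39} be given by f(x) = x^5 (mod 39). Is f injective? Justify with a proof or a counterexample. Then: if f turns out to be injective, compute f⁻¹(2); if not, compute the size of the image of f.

Computing x^5 mod 39 for each x (by repeated squaring, reducing mod 39 at every step), the values f(0), f(1), …, f(38) are: 0, 1, 32, 9, 10, 5, 15, 37, 8, 3, 4, 20, 12, 13, 14, 6, 22, 23, 18, 28, 11, 21, 16, 17, 33, 25, 26, 27, 19, 35, 36, 31, 2, 24, 34, 29, 30, 7, 38.
Every element of ℤ_{39} appears exactly once in this list, so f is a bijection, and in particular injective.
Since f is injective, we read off the preimage of 2 from the same table: f(32) = 2, so f⁻¹(2) = 32.

32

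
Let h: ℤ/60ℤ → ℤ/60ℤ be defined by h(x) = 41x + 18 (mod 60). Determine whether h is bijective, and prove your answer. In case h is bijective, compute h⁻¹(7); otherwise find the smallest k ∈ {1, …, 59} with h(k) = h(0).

Recall that injectivity means: for all a, b in the domain, h(a) = h(b) implies a = b.
If h(a) = h(b), then 41a ≡ 41b (mod 60). Because gcd(41, 60) = 1, we may cancel 41 to get a ≡ b (mod 60).
We now compute 41⁻¹ mod 60 explicitly. Euclid's algorithm: 60 = 1·41 + 19, 41 = 2·19 + 3, 19 = 6·3 + 1; back-substituting gives 1 = 41·41 − 28·60, so 41⁻¹ ≡ 41 (mod 60).
Then y ↦ 41(y − 18) is a two-sided inverse to h, so every y ∈ ℤ/60ℤ has a preimage.
Therefore h is bijective.
Since h is bijective, we find h⁻¹(7): we need 41x ≡ 7 − 18 ≡ 49 (mod 60). Using 41⁻¹ = 41: x ≡ 41·49 = 2009 = 33·60 + 29, so x = 29.
Check: h(29) = 41·29 + 18 = 1207 = 20·60 + 7 ≡ 7 (mod 60).

29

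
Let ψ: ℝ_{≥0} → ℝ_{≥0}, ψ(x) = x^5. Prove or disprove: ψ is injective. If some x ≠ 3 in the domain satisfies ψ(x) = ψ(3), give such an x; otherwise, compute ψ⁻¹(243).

On ℝ_{≥0}, x ↦ x^5 is strictly increasing, so ψ(x_1) = ψ(x_2) forces x_1 = x_2. Therefore ψ is injective.
Since x ↦ x^5 is strictly increasing on ℝ_{≥0}, it is injective there, so no x ≠ 3 in the domain has ψ(x) = ψ(3). We therefore compute ψ⁻¹(243) = 243^{1/5} = 3 (indeed 3^5 = 243).

3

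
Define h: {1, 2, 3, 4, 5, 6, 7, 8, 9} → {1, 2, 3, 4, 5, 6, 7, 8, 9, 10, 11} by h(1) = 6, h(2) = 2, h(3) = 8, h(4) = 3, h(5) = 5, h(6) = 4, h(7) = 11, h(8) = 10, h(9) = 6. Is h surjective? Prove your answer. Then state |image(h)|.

No element maps to 1, so h is not surjective.
The image of h is {2, 3, 4, 5, 6, 8, 10, 11}, which has 8 elements.

8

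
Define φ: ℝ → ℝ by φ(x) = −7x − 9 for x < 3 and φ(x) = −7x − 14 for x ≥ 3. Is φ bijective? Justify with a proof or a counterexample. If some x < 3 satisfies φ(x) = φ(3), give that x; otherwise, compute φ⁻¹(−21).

12/7

Both pieces are strictly decreasing (slopes −7 and −7), so each is injective on its own interval.
The left piece maps (−∞, 3) onto (−30, ∞); the right piece maps [3, ∞) onto (−∞, −35].
The images leave a gap (−30 has no preimage), so φ is not surjective, hence not bijective.
Because the two images are disjoint, no x < 3 has φ(x) = φ(3), so we compute φ⁻¹(−21): −21 lies in (−30, ∞), so solve −7x − 9 = −21: x = (−21 + 9)/(−7) = 12/7.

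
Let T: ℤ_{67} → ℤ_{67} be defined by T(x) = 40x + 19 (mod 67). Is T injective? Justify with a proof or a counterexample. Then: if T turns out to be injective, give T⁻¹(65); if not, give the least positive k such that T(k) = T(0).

38

Suppose T(a) = T(b) in ℤ_{67}. Then 40a + 19 ≡ 40b + 19 (mod 67), thus 40(a − b) ≡ 0 (mod 67).
Since gcd(40, 67) = 1, 40 is invertible modulo 67, thus a − b ≡ 0 (mod 67), i.e. a = b.
Hence T is injective.
We now compute 40⁻¹ mod 67 explicitly. Euclid's algorithm: 67 = 1·40 + 27, 40 = 1·27 + 13, 27 = 2·13 + 1; back-substituting gives 1 = 62·40 − 37·67, so 40⁻¹ ≡ 62 (mod 67).
Since T is injective, we compute T⁻¹(65): solve 40x + 19 ≡ 65 (mod 67), i.e. 40x ≡ 46 (mod 67).
Multiplying by 40⁻¹ = 62 gives x ≡ 62·46 = 2852 = 42·67 + 38 ≡ 38 (mod 67).
Check: T(38) = 40·38 + 19 = 1539 = 22·67 + 65 ≡ 65 (mod 67).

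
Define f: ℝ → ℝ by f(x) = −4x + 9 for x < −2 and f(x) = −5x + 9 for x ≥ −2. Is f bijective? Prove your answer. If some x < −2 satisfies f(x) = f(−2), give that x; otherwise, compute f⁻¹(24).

Both pieces are strictly decreasing (slopes −4 and −5), so each is injective on its own interval.
The left piece maps (−∞, −2) onto (17, ∞); the right piece maps [−2, ∞) onto (−∞, 19].
These images overlap. In particular f(−2) = 19 (right piece), and solving −4x + 9 = 19 on the left piece gives x = −5/2 < −2.
So f(−5/2) = f(−2) with −5/2 ≠ −2, and f is not injective, hence not bijective. This x = −5/2 is the requested value below −2.

-5/2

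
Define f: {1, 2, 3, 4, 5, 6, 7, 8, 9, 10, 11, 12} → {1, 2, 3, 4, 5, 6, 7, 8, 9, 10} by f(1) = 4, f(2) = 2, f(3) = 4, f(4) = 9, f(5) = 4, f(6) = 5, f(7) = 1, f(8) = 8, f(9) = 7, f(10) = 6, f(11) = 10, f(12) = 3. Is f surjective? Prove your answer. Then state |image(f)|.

10

Every element of the codomain has a preimage: 1 = f(7), 2 = f(2), 3 = f(12), 4 = f(1), 5 = f(6), 6 = f(10), 7 = f(9), 8 = f(8), 9 = f(4), 10 = f(11).
Therefore f is surjective.
The image of f is {1, 2, 3, 4, 5, 6, 7, 8, 9, 10}, which has 10 elements.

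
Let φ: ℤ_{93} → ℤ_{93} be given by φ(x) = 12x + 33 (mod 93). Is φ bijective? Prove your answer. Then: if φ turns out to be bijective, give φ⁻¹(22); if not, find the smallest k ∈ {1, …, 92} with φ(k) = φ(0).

31

Recall: φ is injective if φ(s) = φ(t) implies s = t.
We have gcd(12, 93) = 3 > 1. Taking s = 0 and t = 31: φ(0) = 33 and φ(31) = 12·31 + 33 = 405 ≡ 33 (mod 93).
So φ(0) = φ(31) while 0 ≠ 31, so φ is not injective, hence not bijective.
Since φ is not bijective, we find the least positive k with φ(k) = φ(0): this means 12k ≡ 0 (mod 93), i.e. 93 ∣ 12k. Since gcd(12, 93) = 3, dividing through by 3 this holds exactly when 31 ∣ 4k, and as gcd(4, 31) = 1, exactly when 31 ∣ k.
The smallest positive such k is 31.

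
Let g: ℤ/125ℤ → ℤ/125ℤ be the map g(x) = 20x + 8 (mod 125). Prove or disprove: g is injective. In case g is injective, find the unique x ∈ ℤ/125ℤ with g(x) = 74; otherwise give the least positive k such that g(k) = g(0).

25

We have gcd(20, 125) = 5 > 1. Taking s = 0 and t = 25: g(0) = 8 and g(25) = 20·25 + 8 = 508 ≡ 8 (mod 125).
So g(0) = g(25) while 0 ≠ 25, hence g is not injective.
Since g is not injective, we find the least positive k with g(k) = g(0): this means 20k ≡ 0 (mod 125), i.e. 125 ∣ 20k. Since gcd(20, 125) = 5, dividing through by 5 this holds exactly when 25 ∣ 4k, and as gcd(4, 25) = 1, exactly when 25 ∣ k.
The smallest positive such k is 25.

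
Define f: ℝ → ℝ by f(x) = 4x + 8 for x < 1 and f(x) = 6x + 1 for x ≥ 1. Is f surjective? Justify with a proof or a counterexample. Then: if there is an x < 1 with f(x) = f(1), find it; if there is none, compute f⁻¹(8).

-1/4

Both pieces are strictly increasing (slopes 4 and 6), so each is injective on its own interval.
The left piece maps (−∞, 1) onto (−∞, 12); the right piece maps [1, ∞) onto [7, ∞).
The union (−∞, 12) ∪ [7, ∞) covers ℝ, so f is surjective.
For the follow-up: the images overlap, so an x < 1 with f(x) = f(1) exists. f(1) = 7; solving 4x + 8 = 7 for x < 1 gives x = (7 − 8)/4 = −1/4.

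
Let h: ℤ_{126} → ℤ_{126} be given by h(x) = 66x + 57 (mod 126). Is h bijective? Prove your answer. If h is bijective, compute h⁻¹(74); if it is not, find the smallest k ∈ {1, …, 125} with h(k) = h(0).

We have gcd(66, 126) = 6 > 1. Taking a = 0 and b = 21: h(0) = 57 and h(21) = 66·21 + 57 = 1443 ≡ 57 (mod 126).
So h(0) = h(21) while 0 ≠ 21, thus h is not injective, hence not bijective.
Since h is not bijective, we find the least positive k with h(k) = h(0): this means 66k ≡ 0 (mod 126), i.e. 126 ∣ 66k. Since gcd(66, 126) = 6, dividing through by 6 this holds exactly when 21 ∣ 11k, and as gcd(11, 21) = 1, exactly when 21 ∣ k.
The smallest positive such k is 21.

21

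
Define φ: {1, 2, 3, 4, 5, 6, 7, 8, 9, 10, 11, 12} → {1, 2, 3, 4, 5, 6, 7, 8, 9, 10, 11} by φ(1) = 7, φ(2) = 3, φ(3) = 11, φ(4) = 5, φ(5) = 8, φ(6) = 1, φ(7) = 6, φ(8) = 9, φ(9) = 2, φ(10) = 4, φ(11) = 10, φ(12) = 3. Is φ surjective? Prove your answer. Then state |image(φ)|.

11

Every element of the codomain has a preimage: 1 = φ(6), 2 = φ(9), 3 = φ(2), 4 = φ(10), 5 = φ(4), 6 = φ(7), 7 = φ(1), 8 = φ(5), 9 = φ(8), 10 = φ(11), 11 = φ(3).
Thus φ is surjective.
The image of φ is {1, 2, 3, 4, 5, 6, 7, 8, 9, 10, 11}, which has 11 elements.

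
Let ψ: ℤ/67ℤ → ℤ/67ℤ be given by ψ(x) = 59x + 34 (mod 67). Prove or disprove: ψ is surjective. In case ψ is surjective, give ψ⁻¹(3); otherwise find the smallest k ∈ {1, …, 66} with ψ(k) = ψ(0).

29

By definition, surjectivity means every element of the codomain has a preimage under ψ.
Since gcd(59, 67) = 1, 59 is invertible modulo 67. Euclid's algorithm: 67 = 1·59 + 8, 59 = 7·8 + 3, 8 = 2·3 + 2, 3 = 1·2 + 1; back-substituting gives 1 = 25·59 − 22·67, so 59⁻¹ ≡ 25 (mod 67).
Then y ↦ 25(y − 34) is a two-sided inverse to ψ, so every y ∈ ℤ/67ℤ has a preimage.
So ψ is surjective.
Since ψ is surjective, we find ψ⁻¹(3): we need 59x ≡ 3 − 34 ≡ 36 (mod 67). Using 59⁻¹ = 25: x ≡ 25·36 = 900 = 13·67 + 29, so x = 29.
Check: ψ(29) = 59·29 + 34 = 1745 = 26·67 + 3 ≡ 3 (mod 67).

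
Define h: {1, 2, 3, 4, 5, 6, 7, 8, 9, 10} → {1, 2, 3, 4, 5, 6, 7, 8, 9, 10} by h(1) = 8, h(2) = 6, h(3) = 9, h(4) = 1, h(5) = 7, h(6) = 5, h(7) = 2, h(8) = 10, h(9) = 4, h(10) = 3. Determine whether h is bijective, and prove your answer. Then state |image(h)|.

10

The values 8, 6, 9, 1, 7, 5, 2, 10, 4, 3 are a permutation of {1, 2, 3, 4, 5, 6, 7, 8, 9, 10}: each element appears exactly once.
So h is injective and surjective, hence bijective.
The image of h is {1, 2, 3, 4, 5, 6, 7, 8, 9, 10}, which has 10 elements.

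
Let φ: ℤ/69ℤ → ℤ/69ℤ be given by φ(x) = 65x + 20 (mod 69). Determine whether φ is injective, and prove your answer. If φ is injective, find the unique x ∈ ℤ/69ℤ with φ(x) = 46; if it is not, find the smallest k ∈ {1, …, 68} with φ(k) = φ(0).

Suppose φ(x_1) = φ(x_2) in ℤ/69ℤ. Then 65x_1 + 20 ≡ 65x_2 + 20 (mod 69), therefore 65(x_1 − x_2) ≡ 0 (mod 69).
Since gcd(65, 69) = 1, 65 is invertible modulo 69, therefore x_1 − x_2 ≡ 0 (mod 69), i.e. x_1 = x_2.
So φ is injective.
We now compute 65⁻¹ mod 69 explicitly. Euclid's algorithm: 69 = 1·65 + 4, 65 = 16·4 + 1; back-substituting gives 1 = 17·65 − 16·69, so 65⁻¹ ≡ 17 (mod 69).
Since φ is injective, we find φ⁻¹(46): we need 65x ≡ 46 − 20 ≡ 26 (mod 69). Using 65⁻¹ = 17: x ≡ 17·26 = 442 = 6·69 + 28, so x = 28.
Check: φ(28) = 65·28 + 20 = 1840 = 26·69 + 46 ≡ 46 (mod 69).

28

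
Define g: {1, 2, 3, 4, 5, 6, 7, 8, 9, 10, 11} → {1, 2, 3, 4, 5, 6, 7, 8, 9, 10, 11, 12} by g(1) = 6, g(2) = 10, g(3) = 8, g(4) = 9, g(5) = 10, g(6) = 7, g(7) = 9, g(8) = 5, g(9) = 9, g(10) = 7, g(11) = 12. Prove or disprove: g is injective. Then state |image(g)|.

7

g(2) = 10 = g(5) with 2 ≠ 5, so g is not injective.
The image of g is {5, 6, 7, 8, 9, 10, 12}, which has 7 elements.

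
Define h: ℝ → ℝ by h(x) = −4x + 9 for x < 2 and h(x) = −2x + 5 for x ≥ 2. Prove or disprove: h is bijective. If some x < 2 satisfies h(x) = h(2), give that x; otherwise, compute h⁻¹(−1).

Both pieces are strictly decreasing (slopes −4 and −2), so each is injective on its own interval.
The left piece maps (−∞, 2) onto (1, ∞); the right piece maps [2, ∞) onto (−∞, 1].
Since 1 = 1, the images partition ℝ: h is injective and surjective, hence bijective.
Because the two images are disjoint, no x < 2 has h(x) = h(2), so we compute h⁻¹(−1): −1 lies in (−∞, 1], so solve −2x + 5 = −1: x = (−1 − 5)/(−2) = 3.

3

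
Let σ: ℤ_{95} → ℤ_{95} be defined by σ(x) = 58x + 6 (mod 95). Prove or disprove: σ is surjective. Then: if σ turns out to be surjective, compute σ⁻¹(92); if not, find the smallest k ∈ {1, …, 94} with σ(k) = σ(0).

67

Since gcd(58, 95) = 1, 58 is invertible modulo 95. Euclid's algorithm: 95 = 1·58 + 37, 58 = 1·37 + 21, 37 = 1·21 + 16, 21 = 1·16 + 5, 16 = 3·5 + 1; back-substituting gives 1 = 77·58 − 47·95, so 58⁻¹ ≡ 77 (mod 95).
Then y ↦ 77(y − 6) is a two-sided inverse to σ, so every y ∈ ℤ_{95} has a preimage.
Hence σ is surjective.
Since σ is surjective, we compute σ⁻¹(92): solve 58x + 6 ≡ 92 (mod 95), i.e. 58x ≡ 86 (mod 95).
Multiplying by 58⁻¹ = 77 gives x ≡ 77·86 = 6622 = 69·95 + 67 ≡ 67 (mod 95).
Check: σ(67) = 58·67 + 6 = 3892 = 40·95 + 92 ≡ 92 (mod 95).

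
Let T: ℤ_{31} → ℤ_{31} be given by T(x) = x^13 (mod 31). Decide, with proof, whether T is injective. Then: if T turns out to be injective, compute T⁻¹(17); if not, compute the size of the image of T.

12

Since 31 is prime, the nonzero elements of ℤ_{31} form a cyclic group of order 30.
As gcd(13, 30) = 1, raising to the 13th power is a bijection on this group: if s^13 ≡ t^13 then (st^{−1})^13 = 1, and the only element of order dividing gcd(13, 30) = 1 is 1, so s = t.
With T(0) = 0 this makes T injective on all of ℤ_{31}, hence bijective (finite equal-size domain and codomain). In particular T is injective.
Since T is injective, we find the preimage of 17. The inverse of x ↦ x^13 on (ℤ_{31})^× is x ↦ x^7, because 13·7 = 91 = 3·30 + 1 ≡ 1 (mod 30) and x^{30} = 1 for x ≠ 0 (Fermat). So T⁻¹(17) = 17^7 mod 31.
Repeated squaring mod 31: 17^1 ≡ 17, 17^2 ≡ 17² = 289 ≡ 10, 17^4 ≡ 10² = 100 ≡ 7. Since 7 = 4 + 2 + 1, 17^7 ≡ 7·10·17: 7·10 = 70 ≡ 8, then 8·17 = 136 ≡ 12. So 17^7 ≡ 12 (mod 31).
Hence T⁻¹(17) = 12.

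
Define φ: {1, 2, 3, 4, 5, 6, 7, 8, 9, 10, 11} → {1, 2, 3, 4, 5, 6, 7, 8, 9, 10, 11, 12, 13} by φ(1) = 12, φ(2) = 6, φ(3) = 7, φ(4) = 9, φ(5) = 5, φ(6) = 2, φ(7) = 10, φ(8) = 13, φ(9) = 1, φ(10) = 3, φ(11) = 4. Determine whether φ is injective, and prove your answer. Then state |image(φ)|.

11

The values φ(1), …, φ(11) are 12, 6, 7, 9, 5, 2, 10, 13, 1, 3, 4 — all distinct.
So φ(s) = φ(t) only when s = t, and φ is injective.
The image of φ is {1, 2, 3, 4, 5, 6, 7, 9, 10, 12, 13}, which has 11 elements.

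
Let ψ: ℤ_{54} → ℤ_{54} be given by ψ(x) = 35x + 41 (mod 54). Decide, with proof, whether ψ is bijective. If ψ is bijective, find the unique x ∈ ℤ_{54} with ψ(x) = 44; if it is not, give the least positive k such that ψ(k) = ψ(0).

If ψ(s) = ψ(t), then 35s ≡ 35t (mod 54). Because gcd(35, 54) = 1, we may cancel 35 to get s ≡ t (mod 54).
We now compute 35⁻¹ mod 54 explicitly. Euclid's algorithm: 54 = 1·35 + 19, 35 = 1·19 + 16, 19 = 1·16 + 3, 16 = 5·3 + 1; back-substituting gives 1 = 17·35 − 11·54, so 35⁻¹ ≡ 17 (mod 54).
For any y ∈ ℤ_{54}, x = 17(y − 41) mod 54 satisfies ψ(x) = 35·17(y − 41) + 41 ≡ y (since 35·17 ≡ 1 mod 54). So every y has a preimage.
Hence ψ is bijective.
Since ψ is bijective, we find ψ⁻¹(44): we need 35x ≡ 44 − 41 ≡ 3 (mod 54). Using 35⁻¹ = 17: x ≡ 17·3 = 51, so x = 51.
Check: ψ(51) = 35·51 + 41 = 1826 = 33·54 + 44 ≡ 44 (mod 54).

51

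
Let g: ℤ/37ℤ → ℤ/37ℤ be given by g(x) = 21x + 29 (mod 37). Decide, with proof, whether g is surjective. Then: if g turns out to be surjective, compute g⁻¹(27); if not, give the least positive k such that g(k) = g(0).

14

Since gcd(21, 37) = 1, 21 is invertible modulo 37. Euclid's algorithm: 37 = 1·21 + 16, 21 = 1·16 + 5, 16 = 3·5 + 1; back-substituting gives 1 = 30·21 − 17·37, so 21⁻¹ ≡ 30 (mod 37).
For any y ∈ ℤ/37ℤ, x = 30(y − 29) mod 37 satisfies g(x) = 21·30(y − 29) + 29 ≡ y (since 21·30 ≡ 1 mod 37). So every y has a preimage.
Thus g is surjective.
Since g is surjective, we compute g⁻¹(27): solve 21x + 29 ≡ 27 (mod 37), i.e. 21x ≡ 35 (mod 37).
Multiplying by 21⁻¹ = 30 gives x ≡ 30·35 = 1050 = 28·37 + 14 ≡ 14 (mod 37).
Check: g(14) = 21·14 + 29 = 323 = 8·37 + 27 ≡ 27 (mod 37).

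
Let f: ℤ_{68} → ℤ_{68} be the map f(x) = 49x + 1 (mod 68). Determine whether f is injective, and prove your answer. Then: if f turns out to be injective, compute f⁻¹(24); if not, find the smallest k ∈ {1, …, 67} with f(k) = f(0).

31

Suppose f(x_1) = f(x_2) in ℤ_{68}. Then 49x_1 + 1 ≡ 49x_2 + 1 (mod 68), thus 49(x_1 − x_2) ≡ 0 (mod 68).
Since gcd(49, 68) = 1, 49 is invertible modulo 68, thus x_1 − x_2 ≡ 0 (mod 68), i.e. x_1 = x_2.
Therefore f is injective.
We now compute 49⁻¹ mod 68 explicitly. Euclid's algorithm: 68 = 1·49 + 19, 49 = 2·19 + 11, 19 = 1·11 + 8, 11 = 1·8 + 3, 8 = 2·3 + 2, 3 = 1·2 + 1; back-substituting gives 1 = 25·49 − 18·68, so 49⁻¹ ≡ 25 (mod 68).
Since f is injective, we compute f⁻¹(24): solve 49x + 1 ≡ 24 (mod 68), i.e. 49x ≡ 23 (mod 68).
Multiplying by 49⁻¹ = 25 gives x ≡ 25·23 = 575 = 8·68 + 31 ≡ 31 (mod 68).
Check: f(31) = 49·31 + 1 = 1520 = 22·68 + 24 ≡ 24 (mod 68).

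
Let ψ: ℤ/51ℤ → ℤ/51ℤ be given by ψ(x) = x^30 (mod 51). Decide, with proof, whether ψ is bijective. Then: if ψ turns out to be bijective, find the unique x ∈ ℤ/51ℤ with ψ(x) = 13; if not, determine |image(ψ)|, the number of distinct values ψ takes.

ψ(7): Repeated squaring mod 51: 7^1 ≡ 7, 7^2 ≡ 7² = 49, 7^4 ≡ 49² = 2401 ≡ 4, 7^8 ≡ 4² = 16, 7^16 ≡ 16² = 256 ≡ 1. Since 30 = 16 + 8 + 4 + 2, 7^30 ≡ 1·16·4·49: 1·16 = 16, then 16·4 = 64 ≡ 13, then 13·49 = 637 ≡ 25. So 7^30 ≡ 25 (mod 51).
ψ(10): Repeated squaring mod 51: 10^1 ≡ 10, 10^2 ≡ 10² = 100 ≡ 49, 10^4 ≡ 49² = 2401 ≡ 4, 10^8 ≡ 4² = 16, 10^16 ≡ 16² = 256 ≡ 1. Since 30 = 16 + 8 + 4 + 2, 10^30 ≡ 1·16·4·49: 1·16 = 16, then 16·4 = 64 ≡ 13, then 13·49 = 637 ≡ 25. So 10^30 ≡ 25 (mod 51).
So ψ(7) = ψ(10) = 25 while 7 ≠ 10, so ψ is not injective, hence not bijective.
Since ψ is not bijective, we determine |image(ψ)|. Computing x^30 mod 51 for each x (by repeated squaring, reducing mod 51 at every step), the values ψ(0), ψ(1), …, ψ(50) are: 0, 1, 13, 36, 16, 49, 9, 25, 4, 21, 25, 43, 15, 16, 19, 30, 1, 34, 18, 13, 19, 33, 49, 43, 42, 4, 4, 42, 43, 49, 33, 19, 13, 18, 34, 1, 30, 19, 16, 15, 43, 25, 21, 4, 25, 9, 49, 16, 36, 13, 1.
The distinct values are {0, 1, 4, 9, 13, 15, 16, 18, 19, 21, 25, 30, 33, 34, 36, 42, 43, 49}; there are 18 of them.

18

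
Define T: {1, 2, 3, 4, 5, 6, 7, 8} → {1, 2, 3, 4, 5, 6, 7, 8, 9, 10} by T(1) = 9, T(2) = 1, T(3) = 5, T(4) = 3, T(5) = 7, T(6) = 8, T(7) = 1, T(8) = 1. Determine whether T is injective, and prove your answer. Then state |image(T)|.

T(2) = 1 = T(7) with 2 ≠ 7, so T is not injective.
The image of T is {1, 3, 5, 7, 8, 9}, which has 6 elements.

6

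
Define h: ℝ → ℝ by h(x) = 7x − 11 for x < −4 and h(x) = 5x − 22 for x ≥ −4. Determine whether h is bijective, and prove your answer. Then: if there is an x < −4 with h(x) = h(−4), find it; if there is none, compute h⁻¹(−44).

-31/7

Both pieces are strictly increasing (slopes 7 and 5), so each is injective on its own interval.
The left piece maps (−∞, −4) onto (−∞, −39); the right piece maps [−4, ∞) onto [−42, ∞).
These images overlap. In particular h(−4) = −42 (right piece), and solving 7x − 11 = −42 on the left piece gives x = −31/7 < −4.
So h(−31/7) = h(−4) with −31/7 ≠ −4, and h is not injective, hence not bijective. This x = −31/7 is the requested value below −4.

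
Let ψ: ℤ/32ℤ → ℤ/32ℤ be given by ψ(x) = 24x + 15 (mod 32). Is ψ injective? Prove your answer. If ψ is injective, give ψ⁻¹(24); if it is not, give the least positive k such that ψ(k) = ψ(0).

Recall that ψ is injective if ψ(s) = ψ(t) implies s = t.
We have gcd(24, 32) = 8 > 1. Taking s = 0 and t = 4: ψ(0) = 15 and ψ(4) = 24·4 + 15 = 111 ≡ 15 (mod 32).
So ψ(0) = ψ(4) while 0 ≠ 4, therefore ψ is not injective.
Since ψ is not injective, we find the least positive k with ψ(k) = ψ(0): this means 24k ≡ 0 (mod 32), i.e. 32 ∣ 24k. Since gcd(24, 32) = 8, dividing through by 8 this holds exactly when 4 ∣ 3k, and as gcd(3, 4) = 1, exactly when 4 ∣ k.
The smallest positive such k is 4.

4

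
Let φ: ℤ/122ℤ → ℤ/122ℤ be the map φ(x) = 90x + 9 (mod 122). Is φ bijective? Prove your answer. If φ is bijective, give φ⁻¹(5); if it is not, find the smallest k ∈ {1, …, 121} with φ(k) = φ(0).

We have gcd(90, 122) = 2 > 1. Taking u = 0 and v = 61: φ(0) = 9 and φ(61) = 90·61 + 9 = 5499 ≡ 9 (mod 122).
So φ(0) = φ(61) while 0 ≠ 61, thus φ is not injective, hence not bijective.
Since φ is not bijective, we find the least positive k with φ(k) = φ(0): this means 90k ≡ 0 (mod 122), i.e. 122 ∣ 90k. Since gcd(90, 122) = 2, dividing through by 2 this holds exactly when 61 ∣ 45k, and as gcd(45, 61) = 1, exactly when 61 ∣ k.
The smallest positive such k is 61.

61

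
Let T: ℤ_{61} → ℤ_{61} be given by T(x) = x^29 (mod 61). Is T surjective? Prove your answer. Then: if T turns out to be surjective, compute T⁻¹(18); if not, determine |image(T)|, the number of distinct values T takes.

Since 61 is prime, the nonzero elements of ℤ_{61} form a cyclic group of order 60.
As gcd(29, 60) = 1, raising to the 29th power is a bijection on this group: if x_1^29 ≡ x_2^29 then (x_1x_2^{−1})^29 = 1, and the only element of order dividing gcd(29, 60) = 1 is 1, so x_1 = x_2.
With T(0) = 0 this makes T injective on all of ℤ_{61}, hence bijective (finite equal-size domain and codomain). In particular T is surjective.
Since T is surjective, we find the preimage of 18. The inverse of x ↦ x^29 on (ℤ_{61})^× is x ↦ x^29, because 29·29 = 841 = 14·60 + 1 ≡ 1 (mod 60) and x^{60} = 1 for x ≠ 0 (Fermat). So T⁻¹(18) = 18^29 mod 61.
Repeated squaring mod 61: 18^1 ≡ 18, 18^2 ≡ 18² = 324 ≡ 19, 18^4 ≡ 19² = 361 ≡ 56, 18^8 ≡ 56² = 3136 ≡ 25, 18^16 ≡ 25² = 625 ≡ 15. Since 29 = 16 + 8 + 4 + 1, 18^29 ≡ 15·25·56·18: 15·25 = 375 ≡ 9, then 9·56 = 504 ≡ 16, then 16·18 = 288 ≡ 44. So 18^29 ≡ 44 (mod 61).
Hence T⁻¹(18) = 44.

44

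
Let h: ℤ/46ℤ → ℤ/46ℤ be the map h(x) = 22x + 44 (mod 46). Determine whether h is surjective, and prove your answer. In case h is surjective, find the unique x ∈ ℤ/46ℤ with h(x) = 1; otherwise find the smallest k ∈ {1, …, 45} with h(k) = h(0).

Since gcd(22, 46) = 2, we have 22x ≡ 0 (mod 2) for all x, so h(x) ≡ 0 (mod 2).
But 1 ≢ 0 (mod 2), so 1 ∈ ℤ/46ℤ has no preimage. Hence h is not surjective.
Since h is not surjective, we find the least positive k with h(k) = h(0): this means 22k ≡ 0 (mod 46), i.e. 46 ∣ 22k. Since gcd(22, 46) = 2, dividing through by 2 this holds exactly when 23 ∣ 11k, and as gcd(11, 23) = 1, exactly when 23 ∣ k.
The smallest positive such k is 23.

23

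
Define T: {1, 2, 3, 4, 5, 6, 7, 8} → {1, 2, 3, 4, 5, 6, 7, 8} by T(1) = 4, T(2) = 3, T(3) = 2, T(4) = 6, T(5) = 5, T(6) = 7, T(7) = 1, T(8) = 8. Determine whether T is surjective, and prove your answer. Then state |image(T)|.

Every element of the codomain has a preimage: 1 = T(7), 2 = T(3), 3 = T(2), 4 = T(1), 5 = T(5), 6 = T(4), 7 = T(6), 8 = T(8).
Hence T is surjective.
The image of T is {1, 2, 3, 4, 5, 6, 7, 8}, which has 8 elements.

8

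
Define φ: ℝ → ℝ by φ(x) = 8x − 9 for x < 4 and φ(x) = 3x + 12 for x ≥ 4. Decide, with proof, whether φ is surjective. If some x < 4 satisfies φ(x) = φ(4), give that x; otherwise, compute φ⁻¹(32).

20/3

Both pieces are strictly increasing (slopes 8 and 3), so each is injective on its own interval.
The left piece maps (−∞, 4) onto (−∞, 23); the right piece maps [4, ∞) onto [24, ∞).
The union (−∞, 23) ∪ [24, ∞) omits the interval between 23 and 24; in particular 23 has no preimage. So φ is not surjective.
Because the two images are disjoint, no x < 4 has φ(x) = φ(4), so we compute φ⁻¹(32): 32 lies in [24, ∞), so solve 3x + 12 = 32: x = (32 − 12)/3 = 20/3.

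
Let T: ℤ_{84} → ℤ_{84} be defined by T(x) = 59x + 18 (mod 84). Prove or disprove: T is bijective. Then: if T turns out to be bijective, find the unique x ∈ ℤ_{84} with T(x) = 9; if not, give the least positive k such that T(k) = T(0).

Suppose T(s) = T(t) in ℤ_{84}. Then 59s + 18 ≡ 59t + 18 (mod 84), therefore 59(s − t) ≡ 0 (mod 84).
Since gcd(59, 84) = 1, 59 is invertible modulo 84, thus s − t ≡ 0 (mod 84), i.e. s = t.
We now compute 59⁻¹ mod 84 explicitly. Euclid's algorithm: 84 = 1·59 + 25, 59 = 2·25 + 9, 25 = 2·9 + 7, 9 = 1·7 + 2, 7 = 3·2 + 1; back-substituting gives 1 = 47·59 − 33·84, so 59⁻¹ ≡ 47 (mod 84).
For any y ∈ ℤ_{84}, x = 47(y − 18) mod 84 satisfies T(x) = 59·47(y − 18) + 18 ≡ y (since 59·47 ≡ 1 mod 84). So every y has a preimage.
Hence T is bijective.
Since T is bijective, we compute T⁻¹(9): solve 59x + 18 ≡ 9 (mod 84), i.e. 59x ≡ 75 (mod 84).
Multiplying by 59⁻¹ = 47 gives x ≡ 47·75 = 3525 = 41·84 + 81 ≡ 81 (mod 84).
Check: T(81) = 59·81 + 18 = 4797 = 57·84 + 9 ≡ 9 (mod 84).

81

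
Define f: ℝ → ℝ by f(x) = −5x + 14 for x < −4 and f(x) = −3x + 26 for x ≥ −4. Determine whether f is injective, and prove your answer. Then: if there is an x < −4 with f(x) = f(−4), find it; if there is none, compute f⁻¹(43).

-24/5

Both pieces are strictly decreasing (slopes −5 and −3), so each is injective on its own interval.
The left piece maps (−∞, −4) onto (34, ∞); the right piece maps [−4, ∞) onto (−∞, 38].
These images overlap. In particular f(−4) = 38 (right piece), and solving −5x + 14 = 38 on the left piece gives x = −24/5 < −4.
So f(−24/5) = f(−4) with −24/5 ≠ −4, and f is not injective. This x = −24/5 is the requested value below −4.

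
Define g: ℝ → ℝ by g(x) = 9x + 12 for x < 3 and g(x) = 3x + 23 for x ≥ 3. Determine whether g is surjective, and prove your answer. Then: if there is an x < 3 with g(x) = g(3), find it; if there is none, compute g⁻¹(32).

Both pieces are strictly increasing (slopes 9 and 3), so each is injective on its own interval.
The left piece maps (−∞, 3) onto (−∞, 39); the right piece maps [3, ∞) onto [32, ∞).
The union (−∞, 39) ∪ [32, ∞) covers ℝ, so g is surjective.
For the follow-up: the images overlap, so an x < 3 with g(x) = g(3) exists. g(3) = 32; solving 9x + 12 = 32 for x < 3 gives x = (32 − 12)/9 = 20/9.

20/9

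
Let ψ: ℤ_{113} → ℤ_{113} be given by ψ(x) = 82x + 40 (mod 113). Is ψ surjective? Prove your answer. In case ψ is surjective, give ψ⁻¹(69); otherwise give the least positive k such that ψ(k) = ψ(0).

10

Recall that surjectivity means every element of the codomain has a preimage under ψ.
Since gcd(82, 113) = 1, 82 is invertible modulo 113. Euclid's algorithm: 113 = 1·82 + 31, 82 = 2·31 + 20, 31 = 1·20 + 11, 20 = 1·11 + 9, 11 = 1·9 + 2, 9 = 4·2 + 1; back-substituting gives 1 = 51·82 − 37·113, so 82⁻¹ ≡ 51 (mod 113).
Then y ↦ 51(y − 40) is a two-sided inverse to ψ, so every y ∈ ℤ_{113} has a preimage.
So ψ is surjective.
Since ψ is surjective, we find ψ⁻¹(69): we need 82x ≡ 69 − 40 ≡ 29 (mod 113). Using 82⁻¹ = 51: x ≡ 51·29 = 1479 = 13·113 + 10, so x = 10.
Check: ψ(10) = 82·10 + 40 = 860 = 7·113 + 69 ≡ 69 (mod 113).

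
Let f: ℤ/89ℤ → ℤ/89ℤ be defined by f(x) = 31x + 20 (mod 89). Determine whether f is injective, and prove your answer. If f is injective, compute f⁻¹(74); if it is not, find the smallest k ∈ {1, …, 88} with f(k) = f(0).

85

Recall that injectivity means: for all s, t in the domain, f(s) = f(t) implies s = t.
Suppose f(s) = f(t) in ℤ/89ℤ. Then 31s + 20 ≡ 31t + 20 (mod 89), therefore 31(s − t) ≡ 0 (mod 89).
Since gcd(31, 89) = 1, 31 is invertible modulo 89, so s − t ≡ 0 (mod 89), i.e. s = t.
Hence f is injective.
We now compute 31⁻¹ mod 89 explicitly. Euclid's algorithm: 89 = 2·31 + 27, 31 = 1·27 + 4, 27 = 6·4 + 3, 4 = 1·3 + 1; back-substituting gives 1 = 23·31 − 8·89, so 31⁻¹ ≡ 23 (mod 89).
Since f is injective, we find f⁻¹(74): we need 31x ≡ 74 − 20 ≡ 54 (mod 89). Using 31⁻¹ = 23: x ≡ 23·54 = 1242 = 13·89 + 85, so x = 85.
Check: f(85) = 31·85 + 20 = 2655 = 29·89 + 74 ≡ 74 (mod 89).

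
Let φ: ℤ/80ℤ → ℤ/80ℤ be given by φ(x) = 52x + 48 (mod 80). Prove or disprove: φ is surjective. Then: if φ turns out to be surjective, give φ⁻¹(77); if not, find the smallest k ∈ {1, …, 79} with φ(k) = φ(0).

Since gcd(52, 80) = 4, we have 52x ≡ 0 (mod 4) for all x, so φ(x) ≡ 0 (mod 4).
But 1 ≢ 0 (mod 4), so 1 ∈ ℤ/80ℤ has no preimage. So φ is not surjective.
Since φ is not surjective, we find the least positive k with φ(k) = φ(0): this means 52k ≡ 0 (mod 80), i.e. 80 ∣ 52k. Since gcd(52, 80) = 4, dividing through by 4 this holds exactly when 20 ∣ 13k, and as gcd(13, 20) = 1, exactly when 20 ∣ k.
The smallest positive such k is 20.

20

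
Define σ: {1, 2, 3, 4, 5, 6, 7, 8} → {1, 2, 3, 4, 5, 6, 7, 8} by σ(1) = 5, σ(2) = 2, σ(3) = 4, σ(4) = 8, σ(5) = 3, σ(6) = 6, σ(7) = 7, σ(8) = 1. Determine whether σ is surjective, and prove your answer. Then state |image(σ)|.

Every element of the codomain has a preimage: 1 = σ(8), 2 = σ(2), 3 = σ(5), 4 = σ(3), 5 = σ(1), 6 = σ(6), 7 = σ(7), 8 = σ(4).
Thus σ is surjective.
The image of σ is {1, 2, 3, 4, 5, 6, 7, 8}, which has 8 elements.

8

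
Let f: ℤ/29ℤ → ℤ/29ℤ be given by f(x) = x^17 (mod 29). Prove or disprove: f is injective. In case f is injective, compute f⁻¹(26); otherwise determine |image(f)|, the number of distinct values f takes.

18

Since 29 is prime, the nonzero elements of ℤ/29ℤ form a cyclic group of order 28.
As gcd(17, 28) = 1, raising to the 17th power is a bijection on this group: if x_1^17 ≡ x_2^17 then (x_1x_2^{−1})^17 = 1, and the only element of order dividing gcd(17, 28) = 1 is 1, so x_1 = x_2.
With f(0) = 0 this makes f injective on all of ℤ/29ℤ, hence bijective (finite equal-size domain and codomain). In particular f is injective.
Since f is injective, we find the preimage of 26. The inverse of x ↦ x^17 on (ℤ/29ℤ)^× is x ↦ x^5, because 17·5 = 85 = 3·28 + 1 ≡ 1 (mod 28) and x^{28} = 1 for x ≠ 0 (Fermat). So f⁻¹(26) = 26^5 mod 29.
Repeated squaring mod 29: 26^1 ≡ 26, 26^2 ≡ 26² = 676 ≡ 9, 26^4 ≡ 9² = 81 ≡ 23. Since 5 = 4 + 1, 26^5 ≡ 23·26: 23·26 = 598 ≡ 18. So 26^5 ≡ 18 (mod 29).
Hence f⁻¹(26) = 18.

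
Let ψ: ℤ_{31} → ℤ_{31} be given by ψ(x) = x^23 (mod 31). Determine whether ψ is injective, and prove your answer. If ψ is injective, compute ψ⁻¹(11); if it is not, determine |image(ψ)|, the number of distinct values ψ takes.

3

Since 31 is prime, the nonzero elements of ℤ_{31} form a cyclic group of order 30.
As gcd(23, 30) = 1, raising to the 23rd power is a bijection on this group: if a^23 ≡ b^23 then (ab^{−1})^23 = 1, and the only element of order dividing gcd(23, 30) = 1 is 1, so a = b.
With ψ(0) = 0 this makes ψ injective on all of ℤ_{31}, hence bijective (finite equal-size domain and codomain). In particular ψ is injective.
Since ψ is injective, we find the preimage of 11. The inverse of x ↦ x^23 on (ℤ_{31})^× is x ↦ x^17, because 23·17 = 391 = 13·30 + 1 ≡ 1 (mod 30) and x^{30} = 1 for x ≠ 0 (Fermat). So ψ⁻¹(11) = 11^17 mod 31.
Repeated squaring mod 31: 11^1 ≡ 11, 11^2 ≡ 11² = 121 ≡ 28, 11^4 ≡ 28² = 784 ≡ 9, 11^8 ≡ 9² = 81 ≡ 19, 11^16 ≡ 19² = 361 ≡ 20. Since 17 = 16 + 1, 11^17 ≡ 20·11: 20·11 = 220 ≡ 3. So 11^17 ≡ 3 (mod 31).
Hence ψ⁻¹(11) = 3.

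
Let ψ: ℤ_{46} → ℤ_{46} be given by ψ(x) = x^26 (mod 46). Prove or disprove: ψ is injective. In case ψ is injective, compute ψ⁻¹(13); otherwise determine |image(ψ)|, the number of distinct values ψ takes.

ψ(22): Repeated squaring mod 46: 22^1 ≡ 22, 22^2 ≡ 22² = 484 ≡ 24, 22^4 ≡ 24² = 576 ≡ 24, 22^8 ≡ 24² = 576 ≡ 24, 22^16 ≡ 24² = 576 ≡ 24. Since 26 = 16 + 8 + 2, 22^26 ≡ 24·24·24: 24·24 = 576 ≡ 24, then 24·24 = 576 ≡ 24. So 22^26 ≡ 24 (mod 46).
ψ(24): Repeated squaring mod 46: 24^1 ≡ 24, 24^2 ≡ 24² = 576 ≡ 24, 24^4 ≡ 24² = 576 ≡ 24, 24^8 ≡ 24² = 576 ≡ 24, 24^16 ≡ 24² = 576 ≡ 24. Since 26 = 16 + 8 + 2, 24^26 ≡ 24·24·24: 24·24 = 576 ≡ 24, then 24·24 = 576 ≡ 24. So 24^26 ≡ 24 (mod 46).
So ψ(22) = ψ(24) = 24 while 22 ≠ 24, so ψ is not injective.
Since ψ is not injective, we determine |image(ψ)|. Computing x^26 mod 46 for each x (by repeated squaring, reducing mod 46 at every step), the values ψ(0), ψ(1), …, ψ(45) are: 0, 1, 16, 35, 26, 27, 8, 9, 2, 29, 18, 13, 36, 41, 6, 25, 32, 31, 4, 3, 12, 39, 24, 23, 24, 39, 12, 3, 4, 31, 32, 25, 6, 41, 36, 13, 18, 29, 2, 9, 8, 27, 26, 35, 16, 1.
The distinct values are {0, 1, 2, 3, 4, 6, 8, 9, 12, 13, 16, 18, 23, 24, 25, 26, 27, 29, 31, 32, 35, 36, 39, 41}; there are 24 of them.

24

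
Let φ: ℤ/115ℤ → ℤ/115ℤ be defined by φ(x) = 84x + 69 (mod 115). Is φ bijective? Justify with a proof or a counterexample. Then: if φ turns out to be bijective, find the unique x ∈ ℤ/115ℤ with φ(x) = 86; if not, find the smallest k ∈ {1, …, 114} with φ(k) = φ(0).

Recall that φ is injective when φ(u) = φ(v) forces u = v.
If φ(u) = φ(v), then 84u ≡ 84v (mod 115). Because gcd(84, 115) = 1, we may cancel 84 to get u ≡ v (mod 115).
We now compute 84⁻¹ mod 115 explicitly. Euclid's algorithm: 115 = 1·84 + 31, 84 = 2·31 + 22, 31 = 1·22 + 9, 22 = 2·9 + 4, 9 = 2·4 + 1; back-substituting gives 1 = 89·84 − 65·115, so 84⁻¹ ≡ 89 (mod 115).
For any y ∈ ℤ/115ℤ, x = 89(y − 69) mod 115 satisfies φ(x) = 84·89(y − 69) + 69 ≡ y (since 84·89 ≡ 1 mod 115). So every y has a preimage.
Hence φ is bijective.
Since φ is bijective, we find φ⁻¹(86): we need 84x ≡ 86 − 69 ≡ 17 (mod 115). Using 84⁻¹ = 89: x ≡ 89·17 = 1513 = 13·115 + 18, so x = 18.
Check: φ(18) = 84·18 + 69 = 1581 = 13·115 + 86 ≡ 86 (mod 115).

18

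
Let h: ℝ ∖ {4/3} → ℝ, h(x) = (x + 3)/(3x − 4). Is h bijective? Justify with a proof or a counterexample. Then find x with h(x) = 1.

7/2

If h(x) = 1/3, cross-multiplying gives 3(x + 3) = 1(3x − 4), which simplifies to 9 = −4 — false.  So 1/3 has no preimage and h is not surjective.
Hence h is not bijective.
Solving h(x) = 1: cross-multiplying gives x + 3 = 1(3x − 4), which rearranges to −2x = −7, so x = 7/2.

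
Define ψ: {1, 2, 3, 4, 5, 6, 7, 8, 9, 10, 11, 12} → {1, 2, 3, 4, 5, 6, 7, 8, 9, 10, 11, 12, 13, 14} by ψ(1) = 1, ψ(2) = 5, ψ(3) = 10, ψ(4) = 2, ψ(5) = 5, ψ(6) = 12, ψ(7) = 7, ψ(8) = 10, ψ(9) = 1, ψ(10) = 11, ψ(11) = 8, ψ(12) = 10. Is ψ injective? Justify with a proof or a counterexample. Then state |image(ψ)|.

ψ(2) = 5 = ψ(5) with 2 ≠ 5, so ψ is not injective.
The image of ψ is {1, 2, 5, 7, 8, 10, 11, 12}, which has 8 elements.

8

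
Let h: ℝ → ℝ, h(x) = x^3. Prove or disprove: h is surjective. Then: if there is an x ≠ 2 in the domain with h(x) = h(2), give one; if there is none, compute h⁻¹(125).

5

For any y ∈ ℝ, x = y^{1/3} ∈ ℝ gives h(x) = y, so h is surjective.
Since x ↦ x^3 is strictly increasing on ℝ, it is injective there, so no x ≠ 2 in the domain has h(x) = h(2). We therefore compute h⁻¹(125) = 125^{1/3} = 5 (indeed 5^3 = 125).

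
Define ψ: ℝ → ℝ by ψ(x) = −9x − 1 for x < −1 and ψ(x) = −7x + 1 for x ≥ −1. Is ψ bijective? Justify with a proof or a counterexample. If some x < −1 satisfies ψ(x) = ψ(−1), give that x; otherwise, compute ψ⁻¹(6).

Both pieces are strictly decreasing (slopes −9 and −7), so each is injective on its own interval.
The left piece maps (−∞, −1) onto (8, ∞); the right piece maps [−1, ∞) onto (−∞, 8].
Since 8 = 8, the images partition ℝ: ψ is injective and surjective, hence bijective.
Because the two images are disjoint, no x < −1 has ψ(x) = ψ(−1), so we compute ψ⁻¹(6): 6 lies in (−∞, 8], so solve −7x + 1 = 6: x = (6 − 1)/(−7) = −5/7.

-5/7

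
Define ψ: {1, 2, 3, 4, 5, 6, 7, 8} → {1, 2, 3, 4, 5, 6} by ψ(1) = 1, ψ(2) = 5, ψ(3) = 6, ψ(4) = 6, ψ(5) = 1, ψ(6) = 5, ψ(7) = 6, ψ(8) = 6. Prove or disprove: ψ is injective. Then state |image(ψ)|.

ψ(3) = 6 = ψ(4) with 3 ≠ 4, so ψ is not injective.
The image of ψ is {1, 5, 6}, which has 3 elements.

3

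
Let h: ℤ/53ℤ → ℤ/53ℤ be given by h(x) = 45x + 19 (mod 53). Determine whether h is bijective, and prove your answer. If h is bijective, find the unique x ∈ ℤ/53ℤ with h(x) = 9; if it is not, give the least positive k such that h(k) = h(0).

If h(a) = h(b), then 45a ≡ 45b (mod 53). Because gcd(45, 53) = 1, we may cancel 45 to get a ≡ b (mod 53).
We now compute 45⁻¹ mod 53 explicitly. Euclid's algorithm: 53 = 1·45 + 8, 45 = 5·8 + 5, 8 = 1·5 + 3, 5 = 1·3 + 2, 3 = 1·2 + 1; back-substituting gives 1 = 33·45 − 28·53, so 45⁻¹ ≡ 33 (mod 53).
For any y ∈ ℤ/53ℤ, x = 33(y − 19) mod 53 satisfies h(x) = 45·33(y − 19) + 19 ≡ y (since 45·33 ≡ 1 mod 53). So every y has a preimage.
Therefore h is bijective.
Since h is bijective, we compute h⁻¹(9): solve 45x + 19 ≡ 9 (mod 53), i.e. 45x ≡ 43 (mod 53).
Multiplying by 45⁻¹ = 33 gives x ≡ 33·43 = 1419 = 26·53 + 41 ≡ 41 (mod 53).
Check: h(41) = 45·41 + 19 = 1864 = 35·53 + 9 ≡ 9 (mod 53).

41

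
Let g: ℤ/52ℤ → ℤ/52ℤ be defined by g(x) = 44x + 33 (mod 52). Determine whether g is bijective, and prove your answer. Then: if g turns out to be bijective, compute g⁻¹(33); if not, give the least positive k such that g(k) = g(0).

Recall: injectivity means: for all s, t in the domain, g(s) = g(t) implies s = t.
We have gcd(44, 52) = 4 > 1. Taking s = 0 and t = 13: g(0) = 33 and g(13) = 44·13 + 33 = 605 ≡ 33 (mod 52).
So g(0) = g(13) while 0 ≠ 13, thus g is not injective, hence not bijective.
Since g is not bijective, we find the least positive k with g(k) = g(0): this means 44k ≡ 0 (mod 52), i.e. 52 ∣ 44k. Since gcd(44, 52) = 4, dividing through by 4 this holds exactly when 13 ∣ 11k, and as gcd(11, 13) = 1, exactly when 13 ∣ k.
The smallest positive such k is 13.

13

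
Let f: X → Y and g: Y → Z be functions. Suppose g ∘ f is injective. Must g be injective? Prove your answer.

not injective

No. Take X = {0, 1, 2}, Y = {0, 1, 2, 3, 4, 5}, Z = {0, 1, 2, 3, 4, 5}, f(a) = a for each a ∈ X, and g(b) = 4 if b ∈ {4, 5} else g(b) = b.
Then g ∘ f = f is injective (X ⊂ Y and f is the inclusion), but g(4) = g(5) = 4 with 4 ≠ 5, so g is not injective.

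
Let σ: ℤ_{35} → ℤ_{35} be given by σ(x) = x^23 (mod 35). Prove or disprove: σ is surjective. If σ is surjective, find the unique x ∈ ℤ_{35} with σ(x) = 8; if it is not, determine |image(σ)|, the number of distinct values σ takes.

Computing x^23 mod 35 for each x (by repeated squaring, reducing mod 35 at every step), the values σ(0), σ(1), …, σ(34) are: 0, 1, 18, 12, 9, 10, 6, 28, 22, 4, 5, 16, 3, 27, 14, 15, 11, 33, 2, 24, 20, 21, 8, 32, 19, 30, 31, 13, 7, 29, 25, 26, 23, 17, 34.
Every element of ℤ_{35} appears exactly once in this list, so σ is a bijection, and in particular surjective.
Since σ is surjective, we read off the preimage of 8 from the same table: σ(22) = 8, so σ⁻¹(8) = 22.

22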